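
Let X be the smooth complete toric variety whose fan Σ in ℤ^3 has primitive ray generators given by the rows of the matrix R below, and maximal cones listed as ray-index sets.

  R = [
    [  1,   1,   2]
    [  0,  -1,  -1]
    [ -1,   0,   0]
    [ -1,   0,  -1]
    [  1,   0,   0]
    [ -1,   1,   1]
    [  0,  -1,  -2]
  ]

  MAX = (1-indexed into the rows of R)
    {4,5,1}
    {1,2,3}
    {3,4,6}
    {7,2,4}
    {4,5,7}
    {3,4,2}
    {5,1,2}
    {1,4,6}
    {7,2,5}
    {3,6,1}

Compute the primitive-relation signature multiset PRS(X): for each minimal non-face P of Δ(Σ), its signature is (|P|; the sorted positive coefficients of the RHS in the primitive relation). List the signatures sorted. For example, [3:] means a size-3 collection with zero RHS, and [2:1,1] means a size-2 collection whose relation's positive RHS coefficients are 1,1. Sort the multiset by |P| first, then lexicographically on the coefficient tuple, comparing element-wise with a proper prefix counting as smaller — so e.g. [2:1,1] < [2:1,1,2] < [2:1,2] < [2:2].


Σ has 9 primitive collections:

  P = {3,5}:  v_{3} + v_{5} = 0  so sig = [2:]
  P = {1,7}:  v_{1} + v_{7} = v_{5}  so sig = [2:1]
  P = {2,6}:  v_{2} + v_{6} = v_{3}  so sig = [2:1]
  P = {6,7}:  v_{6} + v_{7} = v_{4}  so sig = [2:1]
  P = {3,7}:  v_{3} + v_{7} = v_{2} + v_{4}  so sig = [2:1,1]
  P = {5,6}:  v_{5} + v_{6} = v_{1} + v_{4}  so sig = [2:1,1]
  P = {1,2,4}:  v_{1} + v_{2} + v_{4} = 0  so sig = [3:]
  P = {1,3,4}:  v_{1} + v_{3} + v_{4} = v_{6}  so sig = [3:1]
  P = {2,4,5}:  v_{2} + v_{4} + v_{5} = v_{7}  so sig = [3:1]

Hence PRS(X_Σ) =
[[2:], [2:1], [2:1], [2:1], [2:1,1], [2:1,1], [3:], [3:1], [3:1]]


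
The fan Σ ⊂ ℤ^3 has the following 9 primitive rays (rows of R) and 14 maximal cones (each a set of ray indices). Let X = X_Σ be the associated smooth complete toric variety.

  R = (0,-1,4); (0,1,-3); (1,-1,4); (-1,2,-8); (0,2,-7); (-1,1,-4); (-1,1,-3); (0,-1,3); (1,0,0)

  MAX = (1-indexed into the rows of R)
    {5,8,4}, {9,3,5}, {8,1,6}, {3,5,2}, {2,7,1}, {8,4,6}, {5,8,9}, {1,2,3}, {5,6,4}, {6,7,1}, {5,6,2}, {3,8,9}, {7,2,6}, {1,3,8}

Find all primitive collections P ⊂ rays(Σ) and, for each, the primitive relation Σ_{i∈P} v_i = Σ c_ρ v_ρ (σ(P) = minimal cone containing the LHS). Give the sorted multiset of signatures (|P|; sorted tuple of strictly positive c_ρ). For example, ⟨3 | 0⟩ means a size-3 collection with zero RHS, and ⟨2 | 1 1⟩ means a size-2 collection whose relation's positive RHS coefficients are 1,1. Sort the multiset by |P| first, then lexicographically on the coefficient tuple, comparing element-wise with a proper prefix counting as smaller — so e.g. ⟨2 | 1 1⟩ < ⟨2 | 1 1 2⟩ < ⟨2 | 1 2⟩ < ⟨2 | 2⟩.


18 collections generate NE(X_Σ); each relation:

  P = {2,8}:  v_{2} + v_{8} = 0  →  sig = ⟨2 | 0⟩
  P = {3,6}:  v_{3} + v_{6} = 0  →  sig = ⟨2 | 0⟩
  P = {1,4}:  v_{1} + v_{4} = v_{6}  →  sig = ⟨2 | 1⟩
  P = {1,5}:  v_{1} + v_{5} = v_{2}  →  sig = ⟨2 | 1⟩
  P = {1,9}:  v_{1} + v_{9} = v_{3}  →  sig = ⟨2 | 1⟩
  P = {7,9}:  v_{7} + v_{9} = v_{2}  →  sig = ⟨2 | 1⟩
  P = {2,4}:  v_{2} + v_{4} = v_{5} + v_{6}  →  sig = ⟨2 | 1 1⟩
  P = {2,9}:  v_{2} + v_{9} = v_{3} + v_{5}  →  sig = ⟨2 | 1 1⟩
  P = {3,4}:  v_{3} + v_{4} = v_{5} + v_{8}  →  sig = ⟨2 | 1 1⟩
  P = {3,7}:  v_{3} + v_{7} = v_{1} + v_{2}  →  sig = ⟨2 | 1 1⟩
  P = {6,9}:  v_{6} + v_{9} = v_{5} + v_{8}  →  sig = ⟨2 | 1 1⟩
  P = {7,8}:  v_{7} + v_{8} = v_{1} + v_{6}  →  sig = ⟨2 | 1 1⟩
  P = {4,7}:  v_{4} + v_{7} = v_{2} + 2·v_{6}  →  sig = ⟨2 | 1 2⟩
  P = {5,7}:  v_{5} + v_{7} = 2·v_{2} + v_{6}  →  sig = ⟨2 | 1 2⟩
  P = {4,9}:  v_{4} + v_{9} = 2·v_{5} + 2·v_{8}  →  sig = ⟨2 | 2 2⟩
  P = {1,2,6}:  v_{1} + v_{2} + v_{6} = v_{7}  →  sig = ⟨3 | 1⟩
  P = {3,5,8}:  v_{3} + v_{5} + v_{8} = v_{9}  →  sig = ⟨3 | 1⟩
  P = {5,6,8}:  v_{5} + v_{6} + v_{8} = v_{4}  →  sig = ⟨3 | 1⟩

Sorted signature multiset PRS(X):
    ⟨2 | 0⟩
    ⟨2 | 0⟩
    ⟨2 | 1⟩
    ⟨2 | 1⟩
    ⟨2 | 1⟩
    ⟨2 | 1⟩
    ⟨2 | 1 1⟩
    ⟨2 | 1 1⟩
    ⟨2 | 1 1⟩
    ⟨2 | 1 1⟩
    ⟨2 | 1 1⟩
    ⟨2 | 1 1⟩
    ⟨2 | 1 2⟩
    ⟨2 | 1 2⟩
    ⟨2 | 2 2⟩
    ⟨3 | 1⟩
    ⟨3 | 1⟩
    ⟨3 | 1⟩


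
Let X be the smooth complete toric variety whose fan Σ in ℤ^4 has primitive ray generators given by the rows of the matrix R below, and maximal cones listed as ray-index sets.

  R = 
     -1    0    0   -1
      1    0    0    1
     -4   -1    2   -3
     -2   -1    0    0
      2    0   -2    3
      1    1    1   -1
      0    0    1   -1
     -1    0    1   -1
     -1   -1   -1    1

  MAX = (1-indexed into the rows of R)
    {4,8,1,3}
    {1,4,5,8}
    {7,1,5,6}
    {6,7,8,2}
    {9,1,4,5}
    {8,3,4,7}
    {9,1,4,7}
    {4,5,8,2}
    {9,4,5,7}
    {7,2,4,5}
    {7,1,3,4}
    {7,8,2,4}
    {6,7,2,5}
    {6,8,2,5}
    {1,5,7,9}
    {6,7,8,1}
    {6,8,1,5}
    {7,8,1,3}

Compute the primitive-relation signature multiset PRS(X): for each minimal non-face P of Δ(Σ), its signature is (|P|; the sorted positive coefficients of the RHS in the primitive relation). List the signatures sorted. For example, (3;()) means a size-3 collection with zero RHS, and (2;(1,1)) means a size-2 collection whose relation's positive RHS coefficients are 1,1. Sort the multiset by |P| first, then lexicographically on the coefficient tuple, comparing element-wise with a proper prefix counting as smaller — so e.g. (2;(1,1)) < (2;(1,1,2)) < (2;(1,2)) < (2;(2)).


12 collections generate NE(X_Σ); each relation:

  P={1,2}:  v_{1} + v_{2} = 0  so sig = (2;())
  P={6,9}:  v_{6} + v_{9} = 0  so sig = (2;())
  P={3,5}:  v_{3} + v_{5} = v_{4}  so sig = (2;(1))
  P={4,6}:  v_{4} + v_{6} = v_{8}  so sig = (2;(1))
  P={8,9}:  v_{8} + v_{9} = v_{4}  so sig = (2;(1))
  P={2,3}:  v_{2} + v_{3} = v_{4} + v_{7} + v_{8}  so sig = (2;(1,1,1))
  P={2,9}:  v_{2} + v_{9} = v_{4} + v_{5} + v_{7}  so sig = (2;(1,1,1))
  P={3,6}:  v_{3} + v_{6} = v_{1} + v_{7} + 2·v_{8}  so sig = (2;(1,1,2))
  P={3,9}:  v_{3} + v_{9} = v_{1} + 2·v_{4} + v_{7}  so sig = (2;(1,1,2))
  P={5,7,8}:  v_{5} + v_{7} + v_{8} = v_{2}  so sig = (3;(1))
  P={1,4,5,7}:  v_{1} + v_{4} + v_{5} + v_{7} = v_{9}  so sig = (4;(1))
  P={1,4,7,8}:  v_{1} + v_{4} + v_{7} + v_{8} = v_{3}  so sig = (4;(1))

so the primitive-relation signature multiset is
[(2;()), (2;()), (2;(1)), (2;(1)), (2;(1)), (2;(1,1,1)), (2;(1,1,1)), (2;(1,1,2)), (2;(1,1,2)), (3;(1)), (4;(1)), (4;(1))]


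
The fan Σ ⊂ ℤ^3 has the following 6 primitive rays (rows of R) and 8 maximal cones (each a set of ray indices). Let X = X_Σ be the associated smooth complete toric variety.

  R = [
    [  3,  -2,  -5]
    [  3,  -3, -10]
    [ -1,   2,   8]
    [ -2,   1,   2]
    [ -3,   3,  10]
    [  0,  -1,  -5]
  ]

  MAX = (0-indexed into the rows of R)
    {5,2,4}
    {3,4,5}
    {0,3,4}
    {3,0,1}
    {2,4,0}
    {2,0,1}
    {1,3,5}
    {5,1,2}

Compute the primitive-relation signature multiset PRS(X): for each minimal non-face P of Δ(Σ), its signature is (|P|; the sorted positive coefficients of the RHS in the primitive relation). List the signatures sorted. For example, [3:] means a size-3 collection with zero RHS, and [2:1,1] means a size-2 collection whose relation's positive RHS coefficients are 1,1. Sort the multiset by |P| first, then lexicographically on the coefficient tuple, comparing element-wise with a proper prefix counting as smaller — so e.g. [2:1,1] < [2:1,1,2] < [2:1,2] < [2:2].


|primitive collections| = 3. Relations:

  P={1,4}:  v_{1} + v_{4} = 0  ⇒ sig = [2:]
  P={0,5}:  v_{0} + v_{5} = v_{1}  ⇒ sig = [2:1]
  P={2,3}:  v_{2} + v_{3} = v_{4}  ⇒ sig = [2:1]

Sorted signature multiset PRS(X):
    |P|=2: 3 collections, coeffs (), (1), (1)


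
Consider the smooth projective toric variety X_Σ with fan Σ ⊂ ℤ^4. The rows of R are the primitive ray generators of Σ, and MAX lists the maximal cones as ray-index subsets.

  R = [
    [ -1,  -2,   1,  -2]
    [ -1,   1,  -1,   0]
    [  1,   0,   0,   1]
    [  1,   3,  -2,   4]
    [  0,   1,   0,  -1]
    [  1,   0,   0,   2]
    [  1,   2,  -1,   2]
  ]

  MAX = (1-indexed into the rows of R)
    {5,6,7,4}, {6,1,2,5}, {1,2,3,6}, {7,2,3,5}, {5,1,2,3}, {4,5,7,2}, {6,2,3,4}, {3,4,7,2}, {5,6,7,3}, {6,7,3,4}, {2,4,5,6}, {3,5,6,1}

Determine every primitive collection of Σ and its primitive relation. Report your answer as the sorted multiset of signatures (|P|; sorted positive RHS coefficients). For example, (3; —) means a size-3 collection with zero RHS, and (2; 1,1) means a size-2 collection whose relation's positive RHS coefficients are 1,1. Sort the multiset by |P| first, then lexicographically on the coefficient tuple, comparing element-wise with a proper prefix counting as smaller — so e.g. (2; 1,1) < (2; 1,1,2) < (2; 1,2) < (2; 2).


5 minimal non-faces of Δ(Σ) (on 7 rays):

  {1,7}:  v_{1} + v_{7} = 0  →  sig = (2; —)
  {1,4}:  v_{1} + v_{4} = v_{2} + v_{6}  →  sig = (2; 1,1)
  {2,6,7}:  v_{2} + v_{6} + v_{7} = v_{4}  →  sig = (3; 1)
  {3,4,5}:  v_{3} + v_{4} + v_{5} = 2·v_{7}  →  sig = (3; 2)
  {2,3,5,6}:  v_{2} + v_{3} + v_{5} + v_{6} = v_{7}  →  sig = (4; 1)

so the primitive-relation signature multiset is
{ (2; —),  (2; 1,1),  (3; 1),  (3; 2),  (4; 1) }


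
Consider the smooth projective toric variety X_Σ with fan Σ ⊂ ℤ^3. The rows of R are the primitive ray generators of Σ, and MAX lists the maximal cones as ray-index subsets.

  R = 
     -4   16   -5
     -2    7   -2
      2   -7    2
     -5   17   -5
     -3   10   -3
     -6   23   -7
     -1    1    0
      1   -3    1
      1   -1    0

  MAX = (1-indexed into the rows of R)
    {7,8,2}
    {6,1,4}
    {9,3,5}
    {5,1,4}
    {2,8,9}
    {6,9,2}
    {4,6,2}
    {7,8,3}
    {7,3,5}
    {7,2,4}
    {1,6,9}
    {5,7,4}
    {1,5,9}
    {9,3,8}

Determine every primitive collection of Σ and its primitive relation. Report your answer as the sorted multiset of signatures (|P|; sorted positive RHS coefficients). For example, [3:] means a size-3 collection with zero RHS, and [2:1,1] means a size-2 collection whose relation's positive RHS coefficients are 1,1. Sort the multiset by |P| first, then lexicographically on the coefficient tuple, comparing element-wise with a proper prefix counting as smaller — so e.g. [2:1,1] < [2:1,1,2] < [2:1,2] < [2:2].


The 15 primitive collections of Σ (r=9, n=3):

  • {2,3}:  v_{2} + v_{3} = 0  →  sig = [2:]
  • {7,9}:  v_{7} + v_{9} = 0  →  sig = [2:]
  • {1,2}:  v_{1} + v_{2} = v_{6}  →  sig = [2:1]
  • {1,7}:  v_{1} + v_{7} = v_{4}  →  sig = [2:1]
  • {2,5}:  v_{2} + v_{5} = v_{4}  →  sig = [2:1]
  • {3,4}:  v_{3} + v_{4} = v_{5}  →  sig = [2:1]
  • {3,6}:  v_{3} + v_{6} = v_{1}  →  sig = [2:1]
  • {4,9}:  v_{4} + v_{9} = v_{1}  →  sig = [2:1]
  • {5,8}:  v_{5} + v_{8} = v_{2}  →  sig = [2:1]
  • {1,3}:  v_{1} + v_{3} = v_{5} + v_{9}  →  sig = [2:1,1]
  • {5,6}:  v_{5} + v_{6} = v_{1} + v_{4}  →  sig = [2:1,1]
  • {6,7}:  v_{6} + v_{7} = v_{2} + v_{4}  →  sig = [2:1,1]
  • {1,8}:  v_{1} + v_{8} = 2·v_{2} + v_{9}  →  sig = [2:1,2]
  • {6,8}:  v_{6} + v_{8} = 3·v_{2} + v_{9}  →  sig = [2:1,3]
  • {4,8}:  v_{4} + v_{8} = 2·v_{2}  →  sig = [2:2]

Sorted signature multiset PRS(X):
    [2:]
    [2:]
    [2:1]
    [2:1]
    [2:1]
    [2:1]
    [2:1]
    [2:1]
    [2:1]
    [2:1,1]
    [2:1,1]
    [2:1,1]
    [2:1,2]
    [2:1,3]
    [2:2]


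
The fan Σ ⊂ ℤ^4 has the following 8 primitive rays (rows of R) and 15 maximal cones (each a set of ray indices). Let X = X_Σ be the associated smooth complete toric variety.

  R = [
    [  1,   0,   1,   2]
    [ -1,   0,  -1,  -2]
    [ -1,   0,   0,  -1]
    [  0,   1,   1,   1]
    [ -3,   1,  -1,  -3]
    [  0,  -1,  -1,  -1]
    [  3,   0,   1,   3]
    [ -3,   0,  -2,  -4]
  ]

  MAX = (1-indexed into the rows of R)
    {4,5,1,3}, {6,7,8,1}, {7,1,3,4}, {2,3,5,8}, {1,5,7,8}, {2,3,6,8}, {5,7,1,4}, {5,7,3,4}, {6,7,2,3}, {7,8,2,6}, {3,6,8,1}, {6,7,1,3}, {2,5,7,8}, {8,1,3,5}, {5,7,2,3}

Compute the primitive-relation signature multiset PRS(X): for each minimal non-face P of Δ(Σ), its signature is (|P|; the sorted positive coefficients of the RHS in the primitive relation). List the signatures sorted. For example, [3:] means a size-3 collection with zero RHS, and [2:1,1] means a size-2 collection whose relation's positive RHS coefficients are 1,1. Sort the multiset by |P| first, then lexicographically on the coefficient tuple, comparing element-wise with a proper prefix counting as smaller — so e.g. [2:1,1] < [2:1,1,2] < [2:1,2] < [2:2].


Σ has 7 primitive collections:

  • {1,2}:  v_{1} + v_{2} = 0 — sig = [2:]
  • {4,6}:  v_{4} + v_{6} = 0 — sig = [2:]
  • {4,8}:  v_{4} + v_{8} = v_{5} — sig = [2:1]
  • {5,6}:  v_{5} + v_{6} = v_{8} — sig = [2:1]
  • {2,4}:  v_{2} + v_{4} = v_{3} + v_{5} + v_{7} — sig = [2:1,1,1]
  • {3,7,8}:  v_{3} + v_{7} + v_{8} = v_{2} — sig = [3:1]
  • {1,3,5,7}:  v_{1} + v_{3} + v_{5} + v_{7} = v_{4} — sig = [4:1]

so the primitive-relation signature multiset is
{ [2:] ×2,  [2:1] ×2,  [2:1,1,1],  [3:1],  [4:1] }


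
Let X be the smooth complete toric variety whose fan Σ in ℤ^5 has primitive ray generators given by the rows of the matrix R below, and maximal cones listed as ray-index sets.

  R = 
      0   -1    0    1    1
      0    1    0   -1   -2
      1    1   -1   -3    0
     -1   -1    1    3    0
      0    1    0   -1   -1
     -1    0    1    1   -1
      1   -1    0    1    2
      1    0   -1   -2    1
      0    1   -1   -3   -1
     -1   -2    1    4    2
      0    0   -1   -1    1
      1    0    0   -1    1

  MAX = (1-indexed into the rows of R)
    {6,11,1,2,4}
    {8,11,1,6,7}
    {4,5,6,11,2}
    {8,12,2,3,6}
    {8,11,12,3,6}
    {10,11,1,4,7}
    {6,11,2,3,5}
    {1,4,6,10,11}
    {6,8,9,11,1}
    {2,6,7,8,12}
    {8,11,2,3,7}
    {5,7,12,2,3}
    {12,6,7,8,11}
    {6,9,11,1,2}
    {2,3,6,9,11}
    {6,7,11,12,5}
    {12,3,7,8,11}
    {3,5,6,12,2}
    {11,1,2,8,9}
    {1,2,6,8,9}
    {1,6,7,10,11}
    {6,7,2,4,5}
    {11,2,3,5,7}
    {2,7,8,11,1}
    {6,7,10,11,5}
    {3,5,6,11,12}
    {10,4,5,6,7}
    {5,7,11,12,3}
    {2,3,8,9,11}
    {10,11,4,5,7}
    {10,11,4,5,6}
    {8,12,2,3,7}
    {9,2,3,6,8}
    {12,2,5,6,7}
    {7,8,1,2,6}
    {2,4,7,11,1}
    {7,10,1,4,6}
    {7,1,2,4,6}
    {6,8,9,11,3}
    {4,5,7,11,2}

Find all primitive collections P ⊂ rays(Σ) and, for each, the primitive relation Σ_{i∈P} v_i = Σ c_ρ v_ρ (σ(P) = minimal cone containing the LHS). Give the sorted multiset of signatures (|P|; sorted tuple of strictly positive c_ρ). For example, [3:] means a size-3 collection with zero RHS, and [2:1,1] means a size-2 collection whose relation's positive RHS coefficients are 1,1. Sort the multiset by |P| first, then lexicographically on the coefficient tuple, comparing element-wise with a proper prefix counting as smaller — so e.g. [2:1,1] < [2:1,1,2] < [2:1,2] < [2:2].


21 collections generate NE(X_Σ); each relation:

  P={1,5}:  v_{1} + v_{5} = 0  →  sig = [2:]
  P={3,4}:  v_{3} + v_{4} = 0  →  sig = [2:]
  P={1,3}:  v_{1} + v_{3} = v_{8}  →  sig = [2:1]
  P={2,10}:  v_{2} + v_{10} = v_{4}  →  sig = [2:1]
  P={4,8}:  v_{4} + v_{8} = v_{1}  →  sig = [2:1]
  P={5,8}:  v_{5} + v_{8} = v_{3}  →  sig = [2:1]
  P={7,9}:  v_{7} + v_{9} = v_{8}  →  sig = [2:1]
  P={4,12}:  v_{4} + v_{12} = v_{6} + v_{7}  →  sig = [2:1,1]
  P={1,12}:  v_{1} + v_{12} = v_{6} + v_{7} + v_{8}  →  sig = [2:1,1,1]
  P={3,10}:  v_{3} + v_{10} = v_{6} + v_{7} + v_{11}  →  sig = [2:1,1,1]
  P={9,10}:  v_{9} + v_{10} = v_{1} + v_{6} + v_{11}  →  sig = [2:1,1,1]
  P={9,12}:  v_{9} + v_{12} = v_{3} + v_{6} + v_{8}  →  sig = [2:1,1,1]
  P={4,9}:  v_{4} + v_{9} = v_{1} + v_{2} + v_{6} + v_{11}  →  sig = [2:1,1,1,1]
  P={5,9}:  v_{5} + v_{9} = v_{2} + v_{3} + v_{6} + v_{11}  →  sig = [2:1,1,1,1]
  P={8,10}:  v_{8} + v_{10} = v_{1} + v_{6} + v_{7} + v_{11}  →  sig = [2:1,1,1,1]
  P={10,12}:  v_{10} + v_{12} = 2·v_{6} + 2·v_{7} + v_{11}  →  sig = [2:1,2,2]
  P={2,11,12}:  v_{2} + v_{11} + v_{12} = v_{3}  →  sig = [3:1]
  P={3,6,7}:  v_{3} + v_{6} + v_{7} = v_{12}  →  sig = [3:1]
  P={2,6,7,11}:  v_{2} + v_{6} + v_{7} + v_{11} = 0  →  sig = [4:]
  P={2,6,8,11}:  v_{2} + v_{6} + v_{8} + v_{11} = v_{9}  →  sig = [4:1]
  P={4,6,7,11}:  v_{4} + v_{6} + v_{7} + v_{11} = v_{10}  →  sig = [4:1]

Sorted signature multiset PRS(X):
{ [2:] ×2,  [2:1] ×5,  [2:1,1],  [2:1,1,1] ×4,  [2:1,1,1,1] ×3,  [2:1,2,2],  [3:1] ×2,  [4:],  [4:1] ×2 }


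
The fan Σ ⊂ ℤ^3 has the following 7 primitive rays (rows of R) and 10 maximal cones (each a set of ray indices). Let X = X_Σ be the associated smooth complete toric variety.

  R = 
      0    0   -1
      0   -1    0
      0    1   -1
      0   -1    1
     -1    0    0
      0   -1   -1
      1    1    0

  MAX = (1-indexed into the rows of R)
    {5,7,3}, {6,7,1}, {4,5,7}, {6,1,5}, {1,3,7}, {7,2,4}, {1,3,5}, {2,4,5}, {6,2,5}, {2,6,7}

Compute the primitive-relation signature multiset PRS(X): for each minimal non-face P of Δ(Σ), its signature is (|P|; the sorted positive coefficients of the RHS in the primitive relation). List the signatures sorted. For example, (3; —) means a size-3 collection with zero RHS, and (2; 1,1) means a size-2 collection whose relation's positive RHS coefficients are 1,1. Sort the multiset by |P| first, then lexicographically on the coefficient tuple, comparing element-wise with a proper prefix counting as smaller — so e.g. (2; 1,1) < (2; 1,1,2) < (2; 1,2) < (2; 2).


Δ(Σ) — 7 vertices, 9 min non-faces:

  {3,4}:  v_{3} + v_{4} = 0 — sig = (2; —)
  {1,2}:  v_{1} + v_{2} = v_{6} — sig = (2; 1)
  {1,4}:  v_{1} + v_{4} = v_{2} — sig = (2; 1)
  {2,3}:  v_{2} + v_{3} = v_{1} — sig = (2; 1)
  {3,6}:  v_{3} + v_{6} = 2·v_{1} — sig = (2; 2)
  {4,6}:  v_{4} + v_{6} = 2·v_{2} — sig = (2; 2)
  {2,5,7}:  v_{2} + v_{5} + v_{7} = 0 — sig = (3; —)
  {1,5,7}:  v_{1} + v_{5} + v_{7} = v_{3} — sig = (3; 1)
  {5,6,7}:  v_{5} + v_{6} + v_{7} = v_{1} — sig = (3; 1)

Hence PRS(X_Σ) =
[(2; —), (2; 1), (2; 1), (2; 1), (2; 2), (2; 2), (3; —), (3; 1), (3; 1)]


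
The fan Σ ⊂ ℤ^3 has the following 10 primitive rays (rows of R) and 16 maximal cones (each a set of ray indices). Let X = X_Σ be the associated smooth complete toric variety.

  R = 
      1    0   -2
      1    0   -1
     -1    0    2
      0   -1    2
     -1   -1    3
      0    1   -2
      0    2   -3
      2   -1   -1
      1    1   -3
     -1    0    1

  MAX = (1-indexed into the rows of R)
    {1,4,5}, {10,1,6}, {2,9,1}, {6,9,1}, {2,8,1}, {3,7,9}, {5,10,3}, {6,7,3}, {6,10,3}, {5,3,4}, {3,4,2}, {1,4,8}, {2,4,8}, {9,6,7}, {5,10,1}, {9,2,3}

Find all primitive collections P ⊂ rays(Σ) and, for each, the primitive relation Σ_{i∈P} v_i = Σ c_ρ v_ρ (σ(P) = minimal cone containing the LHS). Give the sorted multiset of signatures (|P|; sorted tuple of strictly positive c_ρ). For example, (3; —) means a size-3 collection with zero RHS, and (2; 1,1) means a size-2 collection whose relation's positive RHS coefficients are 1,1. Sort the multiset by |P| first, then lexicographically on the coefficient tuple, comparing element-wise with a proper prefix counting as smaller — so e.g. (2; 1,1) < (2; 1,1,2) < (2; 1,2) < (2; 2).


Primitive collections (23):

  • {1,3}:  v_{1} + v_{3} = 0  →  sig = (2; —)
  • {2,10}:  v_{2} + v_{10} = 0  →  sig = (2; —)
  • {4,6}:  v_{4} + v_{6} = 0  →  sig = (2; —)
  • {5,9}:  v_{5} + v_{9} = 0  →  sig = (2; —)
  • {2,5}:  v_{2} + v_{5} = v_{4}  →  sig = (2; 1)
  • {2,6}:  v_{2} + v_{6} = v_{9}  →  sig = (2; 1)
  • {4,9}:  v_{4} + v_{9} = v_{2}  →  sig = (2; 1)
  • {4,10}:  v_{4} + v_{10} = v_{5}  →  sig = (2; 1)
  • {5,6}:  v_{5} + v_{6} = v_{10}  →  sig = (2; 1)
  • {9,10}:  v_{9} + v_{10} = v_{6}  →  sig = (2; 1)
  • {1,7}:  v_{1} + v_{7} = v_{6} + v_{9}  →  sig = (2; 1,1)
  • {3,8}:  v_{3} + v_{8} = v_{2} + v_{4}  →  sig = (2; 1,1)
  • {4,7}:  v_{4} + v_{7} = v_{3} + v_{9}  →  sig = (2; 1,1)
  • {5,7}:  v_{5} + v_{7} = v_{3} + v_{6}  →  sig = (2; 1,1)
  • {6,8}:  v_{6} + v_{8} = v_{1} + v_{2}  →  sig = (2; 1,1)
  • {7,8}:  v_{7} + v_{8} = v_{2} + v_{9}  →  sig = (2; 1,1)
  • {8,10}:  v_{8} + v_{10} = v_{1} + v_{4}  →  sig = (2; 1,1)
  • {2,7}:  v_{2} + v_{7} = v_{3} + 2·v_{9}  →  sig = (2; 1,2)
  • {5,8}:  v_{5} + v_{8} = v_{1} + 2·v_{4}  →  sig = (2; 1,2)
  • {7,10}:  v_{7} + v_{10} = v_{3} + 2·v_{6}  →  sig = (2; 1,2)
  • {8,9}:  v_{8} + v_{9} = v_{1} + 2·v_{2}  →  sig = (2; 1,2)
  • {1,2,4}:  v_{1} + v_{2} + v_{4} = v_{8}  →  sig = (3; 1)
  • {3,6,9}:  v_{3} + v_{6} + v_{9} = v_{7}  →  sig = (3; 1)

Hence PRS(X_Σ) =
    (2; —)
    (2; —)
    (2; —)
    (2; —)
    (2; 1)
    (2; 1)
    (2; 1)
    (2; 1)
    (2; 1)
    (2; 1)
    (2; 1,1)
    (2; 1,1)
    (2; 1,1)
    (2; 1,1)
    (2; 1,1)
    (2; 1,1)
    (2; 1,1)
    (2; 1,2)
    (2; 1,2)
    (2; 1,2)
    (2; 1,2)
    (3; 1)
    (3; 1)


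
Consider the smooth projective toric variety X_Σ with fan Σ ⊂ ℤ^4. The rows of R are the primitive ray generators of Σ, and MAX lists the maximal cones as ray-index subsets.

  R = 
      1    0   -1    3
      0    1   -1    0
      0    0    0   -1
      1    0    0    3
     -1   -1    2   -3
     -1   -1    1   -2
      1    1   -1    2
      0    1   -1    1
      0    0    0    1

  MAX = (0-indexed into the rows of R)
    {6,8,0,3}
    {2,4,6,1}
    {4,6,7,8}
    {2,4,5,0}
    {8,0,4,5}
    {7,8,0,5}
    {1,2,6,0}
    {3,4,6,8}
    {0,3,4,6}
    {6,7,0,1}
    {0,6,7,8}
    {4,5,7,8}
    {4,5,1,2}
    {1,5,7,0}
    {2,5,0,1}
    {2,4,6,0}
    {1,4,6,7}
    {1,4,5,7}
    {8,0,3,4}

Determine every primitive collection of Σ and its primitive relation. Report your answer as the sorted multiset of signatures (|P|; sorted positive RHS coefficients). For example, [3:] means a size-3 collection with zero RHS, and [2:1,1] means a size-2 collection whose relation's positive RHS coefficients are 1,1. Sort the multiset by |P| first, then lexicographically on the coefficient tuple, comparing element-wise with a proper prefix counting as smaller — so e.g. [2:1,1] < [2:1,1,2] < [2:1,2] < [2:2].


11 collections generate NE(X_Σ); each relation:

  • {2,8}:  v_{2} + v_{8} = 0  ⇒ sig = [2:]
  • {5,6}:  v_{5} + v_{6} = 0  ⇒ sig = [2:]
  • {1,8}:  v_{1} + v_{8} = v_{7}  ⇒ sig = [2:1]
  • {2,7}:  v_{2} + v_{7} = v_{1}  ⇒ sig = [2:1]
  • {1,3}:  v_{1} + v_{3} = v_{6} + v_{8}  ⇒ sig = [2:1,1]
  • {2,3}:  v_{2} + v_{3} = v_{0} + v_{4} + v_{6}  ⇒ sig = [2:1,1,1]
  • {3,5}:  v_{3} + v_{5} = v_{0} + v_{4} + v_{8}  ⇒ sig = [2:1,1,1]
  • {3,7}:  v_{3} + v_{7} = v_{6} + 2·v_{8}  ⇒ sig = [2:1,2]
  • {0,1,4}:  v_{0} + v_{1} + v_{4} = 0  ⇒ sig = [3:]
  • {0,4,7}:  v_{0} + v_{4} + v_{7} = v_{8}  ⇒ sig = [3:1]
  • {0,4,6,8}:  v_{0} + v_{4} + v_{6} + v_{8} = v_{3}  ⇒ sig = [4:1]

Sorted signature multiset PRS(X):
    [2:]
    [2:]
    [2:1]
    [2:1]
    [2:1,1]
    [2:1,1,1]
    [2:1,1,1]
    [2:1,2]
    [3:]
    [3:1]
    [4:1]


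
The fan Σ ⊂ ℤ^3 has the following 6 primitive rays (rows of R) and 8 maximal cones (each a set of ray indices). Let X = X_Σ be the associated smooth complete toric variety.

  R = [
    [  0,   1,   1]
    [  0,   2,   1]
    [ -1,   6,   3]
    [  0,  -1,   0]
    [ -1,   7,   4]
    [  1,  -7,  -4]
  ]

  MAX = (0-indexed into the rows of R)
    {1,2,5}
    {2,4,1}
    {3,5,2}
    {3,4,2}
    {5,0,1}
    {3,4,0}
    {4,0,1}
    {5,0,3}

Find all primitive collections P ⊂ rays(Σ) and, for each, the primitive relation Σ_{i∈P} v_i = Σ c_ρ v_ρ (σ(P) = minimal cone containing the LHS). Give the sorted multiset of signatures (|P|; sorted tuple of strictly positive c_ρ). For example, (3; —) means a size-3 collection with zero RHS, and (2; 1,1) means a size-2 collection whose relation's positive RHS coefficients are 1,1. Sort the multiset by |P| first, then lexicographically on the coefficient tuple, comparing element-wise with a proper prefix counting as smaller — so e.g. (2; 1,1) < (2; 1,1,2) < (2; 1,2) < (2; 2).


Primitive collections (3):

  P = {4,5}:  v_{4} + v_{5} = 0  so sig = (2; —)
  P = {0,2}:  v_{0} + v_{2} = v_{4}  so sig = (2; 1)
  P = {1,3}:  v_{1} + v_{3} = v_{0}  so sig = (2; 1)

Hence PRS(X_Σ) =
{ (2; —),  (2; 1) ×2 }


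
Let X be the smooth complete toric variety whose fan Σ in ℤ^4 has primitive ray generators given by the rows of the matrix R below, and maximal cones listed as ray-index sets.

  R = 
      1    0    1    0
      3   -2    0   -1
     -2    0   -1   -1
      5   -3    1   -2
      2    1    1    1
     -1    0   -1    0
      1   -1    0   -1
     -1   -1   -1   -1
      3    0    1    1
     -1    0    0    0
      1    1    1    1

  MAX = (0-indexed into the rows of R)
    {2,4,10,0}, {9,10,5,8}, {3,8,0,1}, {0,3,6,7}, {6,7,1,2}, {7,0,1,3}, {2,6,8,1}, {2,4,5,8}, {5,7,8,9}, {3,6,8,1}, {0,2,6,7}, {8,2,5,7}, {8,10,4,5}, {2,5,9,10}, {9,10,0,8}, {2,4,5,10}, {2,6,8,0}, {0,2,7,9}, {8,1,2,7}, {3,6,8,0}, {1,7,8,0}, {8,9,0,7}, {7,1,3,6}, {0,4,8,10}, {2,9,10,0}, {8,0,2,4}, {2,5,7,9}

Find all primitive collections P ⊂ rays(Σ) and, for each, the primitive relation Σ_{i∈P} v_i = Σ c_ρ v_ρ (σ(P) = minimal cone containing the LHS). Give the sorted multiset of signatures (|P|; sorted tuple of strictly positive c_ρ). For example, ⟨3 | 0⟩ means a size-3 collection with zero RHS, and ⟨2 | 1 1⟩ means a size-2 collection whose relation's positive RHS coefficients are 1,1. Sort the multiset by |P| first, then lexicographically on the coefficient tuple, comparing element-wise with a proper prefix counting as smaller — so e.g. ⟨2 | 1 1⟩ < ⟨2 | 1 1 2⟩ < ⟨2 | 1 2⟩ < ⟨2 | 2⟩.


Σ has 24 primitive collections:

  • {0,5}:  v_{0} + v_{5} = 0  →  sig = ⟨2 | 0⟩
  • {7,10}:  v_{7} + v_{10} = 0  →  sig = ⟨2 | 0⟩
  • {4,9}:  v_{4} + v_{9} = v_{10}  →  sig = ⟨2 | 1⟩
  • {1,10}:  v_{1} + v_{10} = v_{6} + v_{8}  →  sig = ⟨2 | 1 1⟩
  • {3,5}:  v_{3} + v_{5} = v_{1} + v_{6}  →  sig = ⟨2 | 1 1⟩
  • {4,7}:  v_{4} + v_{7} = v_{2} + v_{8}  →  sig = ⟨2 | 1 1⟩
  • {6,9}:  v_{6} + v_{9} = v_{0} + v_{7}  →  sig = ⟨2 | 1 1⟩
  • {5,6}:  v_{5} + v_{6} = v_{2} + v_{7} + v_{8}  →  sig = ⟨2 | 1 1 1⟩
  • {6,10}:  v_{6} + v_{10} = v_{0} + v_{2} + v_{8}  →  sig = ⟨2 | 1 1 1⟩
  • {1,4}:  v_{1} + v_{4} = v_{2} + v_{6} + 2·v_{8}  →  sig = ⟨2 | 1 1 2⟩
  • {1,9}:  v_{1} + v_{9} = v_{0} + 2·v_{7} + v_{8}  →  sig = ⟨2 | 1 1 2⟩
  • {3,9}:  v_{3} + v_{9} = 2·v_{0} + v_{1} + v_{7}  →  sig = ⟨2 | 1 1 2⟩
  • {3,10}:  v_{3} + v_{10} = v_{0} + 2·v_{6} + v_{8}  →  sig = ⟨2 | 1 1 2⟩
  • {3,4}:  v_{3} + v_{4} = v_{0} + v_{2} + 2·v_{6} + 2·v_{8}  →  sig = ⟨2 | 1 1 2 2⟩
  • {1,5}:  v_{1} + v_{5} = v_{2} + 2·v_{7} + 2·v_{8}  →  sig = ⟨2 | 1 2 2⟩
  • {4,6}:  v_{4} + v_{6} = v_{0} + 2·v_{2} + 2·v_{8}  →  sig = ⟨2 | 1 2 2⟩
  • {2,3}:  v_{2} + v_{3} = 3·v_{6}  →  sig = ⟨2 | 3⟩
  • {2,8,9}:  v_{2} + v_{8} + v_{9} = 0  →  sig = ⟨3 | 0⟩
  • {0,1,6}:  v_{0} + v_{1} + v_{6} = v_{3}  →  sig = ⟨3 | 1⟩
  • {2,8,10}:  v_{2} + v_{8} + v_{10} = v_{4}  →  sig = ⟨3 | 1⟩
  • {6,7,8}:  v_{6} + v_{7} + v_{8} = v_{1}  →  sig = ⟨3 | 1⟩
  • {3,7,8}:  v_{3} + v_{7} + v_{8} = v_{0} + 2·v_{1}  →  sig = ⟨3 | 1 2⟩
  • {0,1,2}:  v_{0} + v_{1} + v_{2} = 2·v_{6}  →  sig = ⟨3 | 2⟩
  • {0,2,7,8}:  v_{0} + v_{2} + v_{7} + v_{8} = v_{6}  →  sig = ⟨4 | 1⟩

so the primitive-relation signature multiset is
    |P|=2: 17 collections, coeffs (), (), (1), (1,1), (1,1), (1,1), (1,1), (1,1,1), (1,1,1), (1,1,2), (1,1,2), (1,1,2), (1,1,2), (1,1,2,2), (1,2,2), (1,2,2), (3)
    |P|=3: 6 collections, coeffs (), (1), (1), (1), (1,2), (2)
    |P|=4: 1 collection, coeffs (1)


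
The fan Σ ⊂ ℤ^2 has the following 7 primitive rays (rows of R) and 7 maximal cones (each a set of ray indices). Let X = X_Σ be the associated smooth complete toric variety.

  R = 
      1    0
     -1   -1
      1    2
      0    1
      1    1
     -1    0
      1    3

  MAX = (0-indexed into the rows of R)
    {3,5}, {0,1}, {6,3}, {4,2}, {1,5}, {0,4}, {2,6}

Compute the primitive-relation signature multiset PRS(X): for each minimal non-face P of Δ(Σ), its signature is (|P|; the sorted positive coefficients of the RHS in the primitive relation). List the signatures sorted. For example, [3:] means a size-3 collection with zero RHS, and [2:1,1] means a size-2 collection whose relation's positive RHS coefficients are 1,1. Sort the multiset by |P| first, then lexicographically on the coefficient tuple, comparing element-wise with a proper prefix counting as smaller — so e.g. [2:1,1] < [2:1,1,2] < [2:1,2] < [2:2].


Primitive collections (14):

  {0,5}:  v_{0} + v_{5} = 0  →  sig = [2:]
  {1,4}:  v_{1} + v_{4} = 0  →  sig = [2:]
  {0,3}:  v_{0} + v_{3} = v_{4}  →  sig = [2:1]
  {1,2}:  v_{1} + v_{2} = v_{3}  →  sig = [2:1]
  {1,3}:  v_{1} + v_{3} = v_{5}  →  sig = [2:1]
  {2,3}:  v_{2} + v_{3} = v_{6}  →  sig = [2:1]
  {3,4}:  v_{3} + v_{4} = v_{2}  →  sig = [2:1]
  {4,5}:  v_{4} + v_{5} = v_{3}  →  sig = [2:1]
  {0,6}:  v_{0} + v_{6} = v_{2} + v_{4}  →  sig = [2:1,1]
  {0,2}:  v_{0} + v_{2} = 2·v_{4}  →  sig = [2:2]
  {1,6}:  v_{1} + v_{6} = 2·v_{3}  →  sig = [2:2]
  {2,5}:  v_{2} + v_{5} = 2·v_{3}  →  sig = [2:2]
  {4,6}:  v_{4} + v_{6} = 2·v_{2}  →  sig = [2:2]
  {5,6}:  v_{5} + v_{6} = 3·v_{3}  →  sig = [2:3]

so the primitive-relation signature multiset is
[[2:], [2:], [2:1], [2:1], [2:1], [2:1], [2:1], [2:1], [2:1,1], [2:2], [2:2], [2:2], [2:2], [2:3]]


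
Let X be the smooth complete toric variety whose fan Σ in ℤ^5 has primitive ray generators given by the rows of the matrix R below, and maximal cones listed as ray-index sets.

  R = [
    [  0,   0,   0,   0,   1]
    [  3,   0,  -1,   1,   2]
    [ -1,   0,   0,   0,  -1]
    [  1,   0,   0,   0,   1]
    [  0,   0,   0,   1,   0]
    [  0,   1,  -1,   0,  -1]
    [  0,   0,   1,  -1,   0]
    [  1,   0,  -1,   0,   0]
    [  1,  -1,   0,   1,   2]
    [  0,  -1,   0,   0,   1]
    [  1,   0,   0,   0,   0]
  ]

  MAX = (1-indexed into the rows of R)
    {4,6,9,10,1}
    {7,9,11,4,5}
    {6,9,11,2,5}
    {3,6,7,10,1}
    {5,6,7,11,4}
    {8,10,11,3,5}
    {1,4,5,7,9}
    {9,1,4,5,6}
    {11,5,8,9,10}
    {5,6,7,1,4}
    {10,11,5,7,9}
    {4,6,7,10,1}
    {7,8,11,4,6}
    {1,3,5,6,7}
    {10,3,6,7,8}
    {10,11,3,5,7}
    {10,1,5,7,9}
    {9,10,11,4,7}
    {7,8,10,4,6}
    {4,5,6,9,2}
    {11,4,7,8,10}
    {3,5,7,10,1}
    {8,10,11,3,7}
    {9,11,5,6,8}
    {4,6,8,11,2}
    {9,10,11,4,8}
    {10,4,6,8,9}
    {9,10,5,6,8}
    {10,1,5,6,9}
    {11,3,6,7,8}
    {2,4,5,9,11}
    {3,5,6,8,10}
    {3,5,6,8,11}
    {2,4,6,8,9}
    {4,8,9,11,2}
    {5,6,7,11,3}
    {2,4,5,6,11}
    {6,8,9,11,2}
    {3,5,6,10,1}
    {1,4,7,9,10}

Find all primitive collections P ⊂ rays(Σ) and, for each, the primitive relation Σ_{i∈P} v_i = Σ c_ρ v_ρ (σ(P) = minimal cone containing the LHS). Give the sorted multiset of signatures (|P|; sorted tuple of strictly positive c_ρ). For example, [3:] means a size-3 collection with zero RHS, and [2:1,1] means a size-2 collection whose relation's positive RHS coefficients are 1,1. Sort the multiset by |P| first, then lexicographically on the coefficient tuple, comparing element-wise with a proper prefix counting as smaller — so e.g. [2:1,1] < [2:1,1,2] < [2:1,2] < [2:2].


Δ(Σ) — 11 vertices, 17 min non-faces:

  {3,4}:  v_{3} + v_{4} = 0  ⟹  sig = [2:]
  {1,11}:  v_{1} + v_{11} = v_{4}  ⟹  sig = [2:1]
  {3,9}:  v_{3} + v_{9} = v_{5} + v_{10}  ⟹  sig = [2:1,1]
  {1,8}:  v_{1} + v_{8} = v_{4} + v_{6} + v_{10}  ⟹  sig = [2:1,1,1]
  {2,3}:  v_{2} + v_{3} = v_{6} + v_{9} + v_{11}  ⟹  sig = [2:1,1,1]
  {2,10}:  v_{2} + v_{10} = v_{4} + v_{8} + v_{9}  ⟹  sig = [2:1,1,1]
  {1,2}:  v_{1} + v_{2} = 2·v_{4} + v_{6} + v_{9}  ⟹  sig = [2:1,1,2]
  {2,7}:  v_{2} + v_{7} = 2·v_{4} + v_{11}  ⟹  sig = [2:1,2]
  {4,5,10}:  v_{4} + v_{5} + v_{10} = v_{9}  ⟹  sig = [3:1]
  {5,7,8}:  v_{5} + v_{7} + v_{8} = v_{11}  ⟹  sig = [3:1]
  {6,7,9}:  v_{6} + v_{7} + v_{9} = v_{4}  ⟹  sig = [3:1]
  {6,10,11}:  v_{6} + v_{10} + v_{11} = v_{8}  ⟹  sig = [3:1]
  {4,5,8}:  v_{4} + v_{5} + v_{8} = v_{6} + v_{9} + v_{11}  ⟹  sig = [3:1,1,1]
  {7,8,9}:  v_{7} + v_{8} + v_{9} = v_{4} + v_{10} + v_{11}  ⟹  sig = [3:1,1,1]
  {2,5,8}:  v_{2} + v_{5} + v_{8} = 2·v_{6} + 2·v_{9} + 2·v_{11}  ⟹  sig = [3:2,2,2]
  {5,6,7,10}:  v_{5} + v_{6} + v_{7} + v_{10} = 0  ⟹  sig = [4:]
  {4,6,9,11}:  v_{4} + v_{6} + v_{9} + v_{11} = v_{2}  ⟹  sig = [4:1]

Signatures (|P|; sorted positive RHS coefficients), sorted:
{ [2:],  [2:1],  [2:1,1],  [2:1,1,1] ×3,  [2:1,1,2],  [2:1,2],  [3:1] ×4,  [3:1,1,1] ×2,  [3:2,2,2],  [4:],  [4:1] }


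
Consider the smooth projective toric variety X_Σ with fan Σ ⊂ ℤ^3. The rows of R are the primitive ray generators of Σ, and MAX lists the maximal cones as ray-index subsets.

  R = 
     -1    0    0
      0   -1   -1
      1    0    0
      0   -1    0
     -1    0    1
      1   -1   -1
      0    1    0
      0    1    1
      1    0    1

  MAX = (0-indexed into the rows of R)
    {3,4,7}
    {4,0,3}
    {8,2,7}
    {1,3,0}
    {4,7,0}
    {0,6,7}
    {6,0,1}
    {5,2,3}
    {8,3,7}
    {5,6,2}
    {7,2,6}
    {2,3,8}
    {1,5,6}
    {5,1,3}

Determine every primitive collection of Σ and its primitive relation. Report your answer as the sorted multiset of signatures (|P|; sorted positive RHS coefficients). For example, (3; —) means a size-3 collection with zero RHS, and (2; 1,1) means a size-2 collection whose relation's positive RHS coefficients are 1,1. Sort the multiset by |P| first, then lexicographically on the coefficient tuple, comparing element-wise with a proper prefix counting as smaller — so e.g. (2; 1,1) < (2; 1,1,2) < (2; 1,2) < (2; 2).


Primitive collections (17):

  • {0,2}:  v_{0} + v_{2} = 0  ⟹  sig = (2; —)
  • {1,7}:  v_{1} + v_{7} = 0  ⟹  sig = (2; —)
  • {3,6}:  v_{3} + v_{6} = 0  ⟹  sig = (2; —)
  • {0,5}:  v_{0} + v_{5} = v_{1}  ⟹  sig = (2; 1)
  • {1,2}:  v_{1} + v_{2} = v_{5}  ⟹  sig = (2; 1)
  • {4,5}:  v_{4} + v_{5} = v_{3}  ⟹  sig = (2; 1)
  • {5,7}:  v_{5} + v_{7} = v_{2}  ⟹  sig = (2; 1)
  • {0,8}:  v_{0} + v_{8} = v_{3} + v_{7}  ⟹  sig = (2; 1,1)
  • {1,4}:  v_{1} + v_{4} = v_{0} + v_{3}  ⟹  sig = (2; 1,1)
  • {1,8}:  v_{1} + v_{8} = v_{2} + v_{3}  ⟹  sig = (2; 1,1)
  • {2,4}:  v_{2} + v_{4} = v_{3} + v_{7}  ⟹  sig = (2; 1,1)
  • {4,6}:  v_{4} + v_{6} = v_{0} + v_{7}  ⟹  sig = (2; 1,1)
  • {6,8}:  v_{6} + v_{8} = v_{2} + v_{7}  ⟹  sig = (2; 1,1)
  • {5,8}:  v_{5} + v_{8} = 2·v_{2} + v_{3}  ⟹  sig = (2; 1,2)
  • {4,8}:  v_{4} + v_{8} = 2·v_{3} + 2·v_{7}  ⟹  sig = (2; 2,2)
  • {0,3,7}:  v_{0} + v_{3} + v_{7} = v_{4}  ⟹  sig = (3; 1)
  • {2,3,7}:  v_{2} + v_{3} + v_{7} = v_{8}  ⟹  sig = (3; 1)

Signatures (|P|; sorted positive RHS coefficients), sorted:
    (2; —)
    (2; —)
    (2; —)
    (2; 1)
    (2; 1)
    (2; 1)
    (2; 1)
    (2; 1,1)
    (2; 1,1)
    (2; 1,1)
    (2; 1,1)
    (2; 1,1)
    (2; 1,1)
    (2; 1,2)
    (2; 2,2)
    (3; 1)
    (3; 1)


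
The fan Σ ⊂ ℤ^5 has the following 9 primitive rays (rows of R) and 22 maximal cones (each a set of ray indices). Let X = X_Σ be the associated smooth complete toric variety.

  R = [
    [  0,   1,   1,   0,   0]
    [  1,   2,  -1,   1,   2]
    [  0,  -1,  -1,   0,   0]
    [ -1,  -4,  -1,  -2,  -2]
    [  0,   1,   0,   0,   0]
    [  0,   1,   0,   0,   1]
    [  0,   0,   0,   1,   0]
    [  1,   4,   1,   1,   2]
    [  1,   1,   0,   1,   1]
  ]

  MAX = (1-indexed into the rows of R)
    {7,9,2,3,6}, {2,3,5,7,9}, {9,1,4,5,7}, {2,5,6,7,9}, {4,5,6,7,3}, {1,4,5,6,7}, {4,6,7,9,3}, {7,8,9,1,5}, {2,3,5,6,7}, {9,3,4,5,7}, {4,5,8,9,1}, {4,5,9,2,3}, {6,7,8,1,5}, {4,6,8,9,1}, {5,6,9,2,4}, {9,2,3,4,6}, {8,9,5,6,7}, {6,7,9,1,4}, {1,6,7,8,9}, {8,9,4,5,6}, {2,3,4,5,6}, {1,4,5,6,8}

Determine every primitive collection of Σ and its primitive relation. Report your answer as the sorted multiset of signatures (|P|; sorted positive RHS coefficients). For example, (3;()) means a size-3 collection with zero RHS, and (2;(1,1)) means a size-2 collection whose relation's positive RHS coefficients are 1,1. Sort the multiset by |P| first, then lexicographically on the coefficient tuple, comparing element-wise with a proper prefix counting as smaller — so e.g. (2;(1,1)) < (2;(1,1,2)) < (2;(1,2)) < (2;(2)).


Minimal non-faces — 9 found among 9 rays, 22 max cones:

  {1,3}:  v_{1} + v_{3} = 0  ⟹  sig = (2;())
  {1,2}:  v_{1} + v_{2} = v_{5} + v_{6} + v_{9}  ⟹  sig = (2;(1,1,1))
  {3,8}:  v_{3} + v_{8} = v_{5} + v_{6} + v_{9}  ⟹  sig = (2;(1,1,1))
  {2,8}:  v_{2} + v_{8} = 2·v_{5} + 2·v_{6} + 2·v_{9}  ⟹  sig = (2;(2,2,2))
  {4,7,8}:  v_{4} + v_{7} + v_{8} = 0  ⟹  sig = (3;())
  {2,4,7}:  v_{2} + v_{4} + v_{7} = 2·v_{3}  ⟹  sig = (3;(2))
  {1,5,6,9}:  v_{1} + v_{5} + v_{6} + v_{9} = v_{8}  ⟹  sig = (4;(1))
  {3,5,6,9}:  v_{3} + v_{5} + v_{6} + v_{9} = v_{2}  ⟹  sig = (4;(1))
  {4,5,6,7,9}:  v_{4} + v_{5} + v_{6} + v_{7} + v_{9} = v_{3}  ⟹  sig = (5;(1))

so the primitive-relation signature multiset is
    |P|=2: 4 collections, coeffs (), (1,1,1), (1,1,1), (2,2,2)
    |P|=3: 2 collections, coeffs (), (2)
    |P|=4: 2 collections, coeffs (1), (1)
    |P|=5: 1 collection, coeffs (1)


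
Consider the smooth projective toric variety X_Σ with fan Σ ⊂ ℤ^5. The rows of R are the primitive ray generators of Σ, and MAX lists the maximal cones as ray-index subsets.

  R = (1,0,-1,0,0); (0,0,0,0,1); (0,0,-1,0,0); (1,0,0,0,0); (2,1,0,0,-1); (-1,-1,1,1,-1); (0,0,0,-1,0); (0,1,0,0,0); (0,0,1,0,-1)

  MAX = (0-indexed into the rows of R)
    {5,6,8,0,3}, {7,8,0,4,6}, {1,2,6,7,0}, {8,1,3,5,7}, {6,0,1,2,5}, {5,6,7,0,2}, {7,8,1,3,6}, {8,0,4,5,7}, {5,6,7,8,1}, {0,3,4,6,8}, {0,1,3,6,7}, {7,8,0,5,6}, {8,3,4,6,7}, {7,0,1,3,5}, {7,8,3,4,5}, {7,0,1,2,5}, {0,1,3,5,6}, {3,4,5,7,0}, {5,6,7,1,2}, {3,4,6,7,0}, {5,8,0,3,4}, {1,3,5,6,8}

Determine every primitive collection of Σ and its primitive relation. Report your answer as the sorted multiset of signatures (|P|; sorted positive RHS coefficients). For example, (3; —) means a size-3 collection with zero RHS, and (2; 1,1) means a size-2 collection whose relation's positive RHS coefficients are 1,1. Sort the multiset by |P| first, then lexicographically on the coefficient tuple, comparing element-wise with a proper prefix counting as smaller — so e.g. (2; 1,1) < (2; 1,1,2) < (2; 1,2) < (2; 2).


Primitive collections (9):

  P = {2,3}:  v_{2} + v_{3} = v_{0}  →  sig = (2; 1)
  P = {2,8}:  v_{2} + v_{8} = v_{0} + v_{5} + v_{6} + v_{7}  →  sig = (2; 1,1,1,1)
  P = {2,4}:  v_{2} + v_{4} = 2·v_{0} + v_{7} + v_{8}  →  sig = (2; 1,1,2)
  P = {1,4}:  v_{1} + v_{4} = 2·v_{3} + v_{7}  →  sig = (2; 1,2)
  P = {0,1,8}:  v_{0} + v_{1} + v_{8} = v_{3}  →  sig = (3; 1)
  P = {4,5,6}:  v_{4} + v_{5} + v_{6} = v_{0} + 2·v_{8}  →  sig = (3; 1,2)
  P = {0,3,7,8}:  v_{0} + v_{3} + v_{7} + v_{8} = v_{4}  →  sig = (4; 1)
  P = {3,5,6,7}:  v_{3} + v_{5} + v_{6} + v_{7} = v_{8}  →  sig = (4; 1)
  P = {0,1,5,6,7}:  v_{0} + v_{1} + v_{5} + v_{6} + v_{7} = 0  →  sig = (5; —)

Signatures (|P|; sorted positive RHS coefficients), sorted:
    (2; 1)
    (2; 1,1,1,1)
    (2; 1,1,2)
    (2; 1,2)
    (3; 1)
    (3; 1,2)
    (4; 1)
    (4; 1)
    (5; —)


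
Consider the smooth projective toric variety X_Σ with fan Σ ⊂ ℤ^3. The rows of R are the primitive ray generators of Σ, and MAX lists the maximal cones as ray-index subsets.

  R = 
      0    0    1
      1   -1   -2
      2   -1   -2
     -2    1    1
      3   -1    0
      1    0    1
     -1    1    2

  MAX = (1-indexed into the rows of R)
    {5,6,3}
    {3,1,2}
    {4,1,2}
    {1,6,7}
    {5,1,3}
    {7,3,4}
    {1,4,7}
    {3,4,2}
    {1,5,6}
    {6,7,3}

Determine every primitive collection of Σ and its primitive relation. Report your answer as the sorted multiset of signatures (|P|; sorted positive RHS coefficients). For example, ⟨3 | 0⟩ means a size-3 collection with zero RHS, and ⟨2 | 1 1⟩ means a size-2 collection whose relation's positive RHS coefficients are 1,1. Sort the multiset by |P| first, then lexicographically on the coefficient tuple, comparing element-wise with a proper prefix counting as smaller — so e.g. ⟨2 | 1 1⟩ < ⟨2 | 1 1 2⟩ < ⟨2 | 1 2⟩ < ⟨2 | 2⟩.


Σ has 9 primitive collections:

  • {2,7}:  v_{2} + v_{7} = 0  so sig = ⟨2 | 0⟩
  • {4,5}:  v_{4} + v_{5} = v_{6}  so sig = ⟨2 | 1⟩
  • {4,6}:  v_{4} + v_{6} = v_{7}  so sig = ⟨2 | 1⟩
  • {2,6}:  v_{2} + v_{6} = v_{1} + v_{3}  so sig = ⟨2 | 1 1⟩
  • {5,7}:  v_{5} + v_{7} = 2·v_{6}  so sig = ⟨2 | 2⟩
  • {2,5}:  v_{2} + v_{5} = 2·v_{1} + 2·v_{3}  so sig = ⟨2 | 2 2⟩
  • {1,3,4}:  v_{1} + v_{3} + v_{4} = 0  so sig = ⟨3 | 0⟩
  • {1,3,6}:  v_{1} + v_{3} + v_{6} = v_{5}  so sig = ⟨3 | 1⟩
  • {1,3,7}:  v_{1} + v_{3} + v_{7} = v_{6}  so sig = ⟨3 | 1⟩

Hence PRS(X_Σ) =
{ ⟨2 | 0⟩,  ⟨2 | 1⟩ ×2,  ⟨2 | 1 1⟩,  ⟨2 | 2⟩,  ⟨2 | 2 2⟩,  ⟨3 | 0⟩,  ⟨3 | 1⟩ ×2 }
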